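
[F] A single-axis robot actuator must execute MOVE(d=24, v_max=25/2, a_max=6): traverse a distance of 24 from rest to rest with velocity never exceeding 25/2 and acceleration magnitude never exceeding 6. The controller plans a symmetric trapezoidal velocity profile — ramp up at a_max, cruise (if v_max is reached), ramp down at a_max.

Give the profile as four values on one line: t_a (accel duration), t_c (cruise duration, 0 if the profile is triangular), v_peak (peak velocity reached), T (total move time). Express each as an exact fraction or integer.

t_a=2 t_c=0 v_peak=12 T=4

v_max²/a_max = (25/2)²/6 = 625/24
24 < 625/24 → triangular
v_peak = √(24·6) = √144 = 12
t_a = 12/6 = 2; t_c = 0
T = 2·2 = 4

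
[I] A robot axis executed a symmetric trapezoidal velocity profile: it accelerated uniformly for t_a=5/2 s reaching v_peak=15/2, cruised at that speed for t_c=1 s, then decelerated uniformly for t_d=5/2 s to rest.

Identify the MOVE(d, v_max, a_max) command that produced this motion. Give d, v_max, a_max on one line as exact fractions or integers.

a_max = (15/2)/(5/2) = 3
d_a = ½·15/2·5/2 = 75/8; d_c = 15/2·1 = 15/2
d = 2·75/8 + 15/2 = 105/4
t_c = 1 > 0 so v_max = 15/2

d=105/4 v_max=15/2 a_max=3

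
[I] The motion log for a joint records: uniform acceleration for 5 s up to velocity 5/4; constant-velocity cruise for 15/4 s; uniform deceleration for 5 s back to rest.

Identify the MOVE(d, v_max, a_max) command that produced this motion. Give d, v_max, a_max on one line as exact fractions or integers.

a_max = (5/4)/5 = 1/4
d_a = ½·5/4·5 = 25/8; d_c = 5/4·15/4 = 75/16
d = 2·25/8 + 75/16 = 175/16
t_c = 15/4 > 0 so v_max = 5/4

d=175/16 v_max=5/4 a_max=1/4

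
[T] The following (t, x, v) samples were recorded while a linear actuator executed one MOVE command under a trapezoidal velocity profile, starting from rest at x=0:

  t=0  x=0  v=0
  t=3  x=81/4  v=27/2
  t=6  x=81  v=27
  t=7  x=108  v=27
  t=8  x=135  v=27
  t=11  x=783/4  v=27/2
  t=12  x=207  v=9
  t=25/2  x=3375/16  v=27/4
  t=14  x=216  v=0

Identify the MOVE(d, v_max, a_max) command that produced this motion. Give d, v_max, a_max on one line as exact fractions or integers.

final state: t=14, x=216, v=0 → d = 216
a_max = (27/2−0)/(3−0) = 9/2
max v = 27 over t∈[6,8] → v_max = 27
check: 27·(6+2) = 216 ✓

d=216 v_max=27 a_max=9/2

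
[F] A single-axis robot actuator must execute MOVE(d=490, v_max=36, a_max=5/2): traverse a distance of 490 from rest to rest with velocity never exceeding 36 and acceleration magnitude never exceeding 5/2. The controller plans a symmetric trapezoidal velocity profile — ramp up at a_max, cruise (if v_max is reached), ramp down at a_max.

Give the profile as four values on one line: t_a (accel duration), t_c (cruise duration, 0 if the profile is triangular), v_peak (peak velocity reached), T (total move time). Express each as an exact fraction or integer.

vₘ²/aₘ = 36²/(5/2) = 2592/5
490 < 2592/5 so t_c = 0
v_peak = √(490·5/2) = √1225 = 35
t_a = 35/(5/2) = 14; t_c = 0
T = 2·14 = 28

t_a=14 t_c=0 v_peak=35 T=28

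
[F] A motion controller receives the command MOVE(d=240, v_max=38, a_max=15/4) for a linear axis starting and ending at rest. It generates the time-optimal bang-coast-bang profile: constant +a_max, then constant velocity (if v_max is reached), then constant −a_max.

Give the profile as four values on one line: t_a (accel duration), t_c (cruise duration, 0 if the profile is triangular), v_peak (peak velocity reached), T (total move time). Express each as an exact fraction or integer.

t_a=8 t_c=0 v_peak=30 T=16

vₘ²/aₘ = 38²/(15/4) = 5776/15
240 < 5776/15 → triangular
v_peak = √(240·15/4) = √900 = 30
t_a = 30/(15/4) = 8; t_c = 0
T = 2·8 = 16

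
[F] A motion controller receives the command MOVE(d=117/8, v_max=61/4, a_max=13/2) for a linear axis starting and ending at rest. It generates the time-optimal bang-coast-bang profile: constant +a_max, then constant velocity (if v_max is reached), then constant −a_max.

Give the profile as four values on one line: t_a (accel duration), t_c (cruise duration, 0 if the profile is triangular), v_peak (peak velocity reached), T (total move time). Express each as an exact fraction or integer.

t_a=3/2 t_c=0 v_peak=39/4 T=3

(v_max)²/a_max = (61/4)²/(13/2) = 3721/104
117/8 < 3721/104 so t_c = 0
v_peak = √(117/8·13/2) = √(1521/16) = 39/4
t_a = (39/4)/(13/2) = 3/2; t_c = 0
T = 2·3/2 = 3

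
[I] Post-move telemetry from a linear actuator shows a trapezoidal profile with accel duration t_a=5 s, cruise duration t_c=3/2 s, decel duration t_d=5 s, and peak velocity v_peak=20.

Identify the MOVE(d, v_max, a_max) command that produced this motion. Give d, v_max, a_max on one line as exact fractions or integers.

a_max = 20/5 = 4
d_a = ½·20·5 = 50; d_c = 20·3/2 = 30
d = 2·50 + 30 = 130
t_c = 3/2 > 0 → v_max = v_peak = 20

d=130 v_max=20 a_max=4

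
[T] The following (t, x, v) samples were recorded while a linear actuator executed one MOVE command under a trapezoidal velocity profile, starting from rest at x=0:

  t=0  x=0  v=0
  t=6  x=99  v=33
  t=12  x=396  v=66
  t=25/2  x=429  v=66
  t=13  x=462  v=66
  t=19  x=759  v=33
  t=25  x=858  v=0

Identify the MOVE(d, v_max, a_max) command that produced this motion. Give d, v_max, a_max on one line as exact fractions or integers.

final state: t=25, x=858, v=0 → d = 858
a_max = (33−0)/(6−0) = 11/2
max v = 66 over t∈[12,13] → v_max = 66
check: 66·(12+1) = 858 ✓

d=858 v_max=66 a_max=11/2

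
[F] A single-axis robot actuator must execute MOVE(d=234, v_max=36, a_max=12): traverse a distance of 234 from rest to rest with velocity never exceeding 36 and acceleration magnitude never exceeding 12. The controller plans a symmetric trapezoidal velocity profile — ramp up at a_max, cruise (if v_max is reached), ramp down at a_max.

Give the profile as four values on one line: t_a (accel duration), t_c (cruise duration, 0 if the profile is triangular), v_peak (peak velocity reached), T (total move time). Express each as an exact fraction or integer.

v_max²/a_max = 36²/12 = 108
234 ≥ 108 so v_max reached
t_a = 36/12 = 3; v_peak = 36
d_cruise = 234 − 108 = 126; t_c = 126/36 = 7/2
T = 2·3 + 7/2 = 19/2

t_a=3 t_c=7/2 v_peak=36 T=19/2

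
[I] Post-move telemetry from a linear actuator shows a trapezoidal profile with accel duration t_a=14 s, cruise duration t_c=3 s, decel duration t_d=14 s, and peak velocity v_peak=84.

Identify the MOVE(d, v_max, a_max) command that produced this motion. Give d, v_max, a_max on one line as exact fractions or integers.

d=1428 v_max=84 a_max=6

a_max = 84/14 = 6
d_a = ½·84·14 = 588; d_c = 84·3 = 252
d = 2·588 + 252 = 1428
t_c = 3 > 0 ⇒ limit active, v_max = 84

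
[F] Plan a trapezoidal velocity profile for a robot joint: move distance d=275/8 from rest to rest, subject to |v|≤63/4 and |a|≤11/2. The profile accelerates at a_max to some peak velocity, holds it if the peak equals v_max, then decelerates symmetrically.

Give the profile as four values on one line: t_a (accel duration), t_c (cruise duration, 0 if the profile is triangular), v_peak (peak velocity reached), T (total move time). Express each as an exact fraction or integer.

t_a=5/2 t_c=0 v_peak=55/4 T=5

v_max²/a_max = (63/4)²/(11/2) = 3969/88
275/8 < 3969/88 so t_c = 0
v_peak = √(275/8·11/2) = √(3025/16) = 55/4
t_a = (55/4)/(11/2) = 5/2; t_c = 0
T = 2·5/2 = 5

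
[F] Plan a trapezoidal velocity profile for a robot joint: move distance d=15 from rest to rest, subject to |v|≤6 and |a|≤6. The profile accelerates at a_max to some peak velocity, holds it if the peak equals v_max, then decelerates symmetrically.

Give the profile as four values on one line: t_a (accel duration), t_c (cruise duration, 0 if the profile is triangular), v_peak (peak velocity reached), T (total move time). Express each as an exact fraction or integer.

t_a=1 t_c=3/2 v_peak=6 T=7/2

(v_max)²/a_max = 6²/6 = 6
15 ≥ 6 → trapezoidal
t_a = 6/6 = 1; v_peak = 6
d_cruise = 15 − 6 = 9; t_c = 9/6 = 3/2
T = 2·1 + 3/2 = 7/2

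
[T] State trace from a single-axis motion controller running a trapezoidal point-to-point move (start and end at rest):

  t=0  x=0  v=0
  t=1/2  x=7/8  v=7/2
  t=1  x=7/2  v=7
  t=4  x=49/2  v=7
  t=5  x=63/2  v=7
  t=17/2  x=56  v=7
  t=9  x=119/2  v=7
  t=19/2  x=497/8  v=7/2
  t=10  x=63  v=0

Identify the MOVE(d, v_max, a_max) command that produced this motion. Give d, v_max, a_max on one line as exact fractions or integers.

d=63 v_max=7 a_max=7

final state: t=10, x=63, v=0 → d = 63
a_max = (7/2−0)/(1/2−0) = 7
max v = 7 over t∈[1,9] → v_max = 7
check: 7·(1+8) = 63 ✓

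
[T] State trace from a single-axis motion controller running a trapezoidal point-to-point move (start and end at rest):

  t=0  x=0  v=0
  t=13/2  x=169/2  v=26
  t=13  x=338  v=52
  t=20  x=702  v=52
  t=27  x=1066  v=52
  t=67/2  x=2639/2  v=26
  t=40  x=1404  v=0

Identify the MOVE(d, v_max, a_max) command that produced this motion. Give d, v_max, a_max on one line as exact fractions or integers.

final state: t=40, x=1404, v=0 → d = 1404
a_max = (26−0)/(13/2−0) = 4
max v = 52 over t∈[13,27] → v_max = 52
check: 52·(13+14) = 1404 ✓

d=1404 v_max=52 a_max=4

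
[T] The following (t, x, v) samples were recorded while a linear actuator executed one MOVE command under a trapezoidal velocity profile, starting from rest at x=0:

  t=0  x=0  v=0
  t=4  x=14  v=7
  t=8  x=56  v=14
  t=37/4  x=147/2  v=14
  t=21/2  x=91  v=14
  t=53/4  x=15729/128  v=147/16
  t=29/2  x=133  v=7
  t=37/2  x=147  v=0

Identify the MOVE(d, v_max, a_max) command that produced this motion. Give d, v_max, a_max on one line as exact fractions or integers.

final state: t=37/2, x=147, v=0 → d = 147
a_max = (7−0)/(4−0) = 7/4
max v = 14 over t∈[8,21/2] → v_max = 14
check: 14·(8+5/2) = 147 ✓

d=147 v_max=14 a_max=7/4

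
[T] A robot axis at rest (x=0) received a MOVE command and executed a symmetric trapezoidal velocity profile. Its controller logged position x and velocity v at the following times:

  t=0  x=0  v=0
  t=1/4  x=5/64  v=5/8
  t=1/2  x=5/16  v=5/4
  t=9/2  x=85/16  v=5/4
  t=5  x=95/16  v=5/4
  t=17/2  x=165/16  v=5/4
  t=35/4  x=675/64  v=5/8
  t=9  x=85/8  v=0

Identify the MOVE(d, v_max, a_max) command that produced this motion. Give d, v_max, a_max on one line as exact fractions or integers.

final state: t=9, x=85/8, v=0 → d = 85/8
a_max = (5/8−0)/(1/4−0) = 5/2
max v = 5/4 over t∈[1/2,17/2] → v_max = 5/4
check: 5/4·(1/2+8) = 85/8 ✓

d=85/8 v_max=5/4 a_max=5/2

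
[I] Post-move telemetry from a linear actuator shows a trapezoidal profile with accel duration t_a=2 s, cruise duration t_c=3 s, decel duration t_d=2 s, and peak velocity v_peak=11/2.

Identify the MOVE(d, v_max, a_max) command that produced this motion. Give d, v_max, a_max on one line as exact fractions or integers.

a_max = (11/2)/2 = 11/4
d_a = ½·11/2·2 = 11/2; d_c = 11/2·3 = 33/2
d = 2·11/2 + 33/2 = 55/2
t_c = 3 > 0 → v_max = v_peak = 11/2

d=55/2 v_max=11/2 a_max=11/4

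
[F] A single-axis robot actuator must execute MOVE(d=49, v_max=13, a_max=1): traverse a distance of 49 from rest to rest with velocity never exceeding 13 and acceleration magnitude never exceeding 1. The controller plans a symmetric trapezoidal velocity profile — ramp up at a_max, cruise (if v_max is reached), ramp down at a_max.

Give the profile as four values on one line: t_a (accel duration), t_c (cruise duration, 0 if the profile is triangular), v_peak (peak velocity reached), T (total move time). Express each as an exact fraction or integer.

t_a=7 t_c=0 v_peak=7 T=14

vₘ²/aₘ = 13²/1 = 169
49 < 169 ⇒ no cruise
v_peak = √(49·1) = √49 = 7
t_a = 7/1 = 7; t_c = 0
T = 2·7 = 14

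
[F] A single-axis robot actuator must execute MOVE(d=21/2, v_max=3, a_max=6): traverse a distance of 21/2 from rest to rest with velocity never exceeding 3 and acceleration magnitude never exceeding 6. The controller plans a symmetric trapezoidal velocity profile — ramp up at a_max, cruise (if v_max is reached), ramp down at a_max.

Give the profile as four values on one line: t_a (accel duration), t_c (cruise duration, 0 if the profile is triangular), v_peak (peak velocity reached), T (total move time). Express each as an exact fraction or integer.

t_a=1/2 t_c=3 v_peak=3 T=4

v_max²/a_max = 3²/6 = 3/2
21/2 ≥ 3/2 so v_max reached
t_a = 3/6 = 1/2; v_peak = 3
d_cruise = 21/2 − 3/2 = 9; t_c = 9/3 = 3
T = 2·1/2 + 3 = 4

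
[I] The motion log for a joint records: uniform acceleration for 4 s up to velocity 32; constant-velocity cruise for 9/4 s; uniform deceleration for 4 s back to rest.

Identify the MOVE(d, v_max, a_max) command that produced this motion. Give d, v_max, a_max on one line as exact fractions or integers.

a_max = 32/4 = 8
d_a = ½·32·4 = 64; d_c = 32·9/4 = 72
d = 2·64 + 72 = 200
t_c = 9/4 > 0 so v_max = 32

d=200 v_max=32 a_max=8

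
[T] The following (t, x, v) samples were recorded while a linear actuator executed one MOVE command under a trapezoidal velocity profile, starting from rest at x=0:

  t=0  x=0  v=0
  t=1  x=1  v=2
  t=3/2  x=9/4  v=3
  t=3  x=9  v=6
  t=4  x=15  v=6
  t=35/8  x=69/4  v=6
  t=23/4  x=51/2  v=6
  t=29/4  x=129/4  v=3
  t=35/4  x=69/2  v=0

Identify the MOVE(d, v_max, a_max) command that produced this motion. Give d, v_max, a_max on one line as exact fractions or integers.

d=69/2 v_max=6 a_max=2

final state: t=35/4, x=69/2, v=0 → d = 69/2
a_max = (2−0)/(1−0) = 2
max v = 6 over t∈[3,23/4] → v_max = 6
check: 6·(3+11/4) = 69/2 ✓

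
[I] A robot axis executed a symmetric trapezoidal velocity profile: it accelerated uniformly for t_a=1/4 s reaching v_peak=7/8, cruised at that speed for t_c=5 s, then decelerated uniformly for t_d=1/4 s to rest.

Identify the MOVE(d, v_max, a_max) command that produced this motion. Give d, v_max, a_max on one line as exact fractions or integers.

a_max = (7/8)/(1/4) = 7/2
d_a = ½·7/8·1/4 = 7/64; d_c = 7/8·5 = 35/8
d = 2·7/64 + 35/8 = 147/32
t_c = 5 > 0 → v_max = v_peak = 7/8

d=147/32 v_max=7/8 a_max=7/2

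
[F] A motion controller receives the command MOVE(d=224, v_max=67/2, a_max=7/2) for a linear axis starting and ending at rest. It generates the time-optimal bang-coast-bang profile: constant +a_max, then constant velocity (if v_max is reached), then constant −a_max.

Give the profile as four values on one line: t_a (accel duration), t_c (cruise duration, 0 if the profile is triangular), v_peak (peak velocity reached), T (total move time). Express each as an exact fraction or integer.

t_a=8 t_c=0 v_peak=28 T=16

vₘ²/aₘ = (67/2)²/(7/2) = 4489/14
224 < 4489/14 → triangular
v_peak = √(224·7/2) = √784 = 28
t_a = 28/(7/2) = 8; t_c = 0
T = 2·8 = 16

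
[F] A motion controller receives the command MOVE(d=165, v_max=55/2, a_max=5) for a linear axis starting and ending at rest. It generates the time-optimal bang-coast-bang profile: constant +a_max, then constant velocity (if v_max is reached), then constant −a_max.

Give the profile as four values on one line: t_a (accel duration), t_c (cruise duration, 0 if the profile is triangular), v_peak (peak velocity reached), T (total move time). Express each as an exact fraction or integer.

t_a=11/2 t_c=1/2 v_peak=55/2 T=23/2

v_max²/a_max = (55/2)²/5 = 605/4
165 ≥ 605/4 so v_max reached
t_a = (55/2)/5 = 11/2; v_peak = 55/2
d_cruise = 165 − 605/4 = 55/4; t_c = (55/4)/(55/2) = 1/2
T = 2·11/2 + 1/2 = 23/2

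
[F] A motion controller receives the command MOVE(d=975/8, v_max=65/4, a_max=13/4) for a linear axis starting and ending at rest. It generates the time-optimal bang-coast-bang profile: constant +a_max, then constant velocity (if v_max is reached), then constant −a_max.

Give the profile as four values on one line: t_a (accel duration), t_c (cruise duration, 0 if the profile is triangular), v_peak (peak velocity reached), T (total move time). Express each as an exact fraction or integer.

(v_max)²/a_max = (65/4)²/(13/4) = 325/4
975/8 ≥ 325/4 ⇒ cruise phase
t_a = (65/4)/(13/4) = 5; v_peak = 65/4
d_cruise = 975/8 − 325/4 = 325/8; t_c = (325/8)/(65/4) = 5/2
T = 2·5 + 5/2 = 25/2

t_a=5 t_c=5/2 v_peak=65/4 T=25/2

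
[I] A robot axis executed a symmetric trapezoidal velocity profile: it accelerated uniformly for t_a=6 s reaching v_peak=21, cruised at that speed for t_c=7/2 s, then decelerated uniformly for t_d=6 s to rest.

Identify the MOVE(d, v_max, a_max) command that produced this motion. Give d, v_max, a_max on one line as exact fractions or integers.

a_max = 21/6 = 7/2
d_a = ½·21·6 = 63; d_c = 21·7/2 = 147/2
d = 2·63 + 147/2 = 399/2
t_c = 7/2 > 0 ⇒ limit active, v_max = 21

d=399/2 v_max=21 a_max=7/2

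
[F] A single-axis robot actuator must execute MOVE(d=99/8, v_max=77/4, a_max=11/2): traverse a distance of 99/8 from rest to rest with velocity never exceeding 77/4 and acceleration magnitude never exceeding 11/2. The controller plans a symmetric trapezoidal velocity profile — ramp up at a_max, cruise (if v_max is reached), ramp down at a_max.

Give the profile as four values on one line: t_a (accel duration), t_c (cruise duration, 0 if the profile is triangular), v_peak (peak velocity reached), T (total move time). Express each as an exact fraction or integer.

t_a=3/2 t_c=0 v_peak=33/4 T=3

v_max²/a_max = (77/4)²/(11/2) = 539/8
99/8 < 539/8 ⇒ no cruise
v_peak = √(99/8·11/2) = √(1089/16) = 33/4
t_a = (33/4)/(11/2) = 3/2; t_c = 0
T = 2·3/2 = 3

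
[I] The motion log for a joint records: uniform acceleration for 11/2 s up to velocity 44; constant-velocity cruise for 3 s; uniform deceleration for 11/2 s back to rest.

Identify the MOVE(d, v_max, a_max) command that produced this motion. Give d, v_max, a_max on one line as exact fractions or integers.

d=374 v_max=44 a_max=8

a_max = 44/(11/2) = 8
d_a = ½·44·11/2 = 121; d_c = 44·3 = 132
d = 2·121 + 132 = 374
t_c = 3 > 0 → v_max = v_peak = 44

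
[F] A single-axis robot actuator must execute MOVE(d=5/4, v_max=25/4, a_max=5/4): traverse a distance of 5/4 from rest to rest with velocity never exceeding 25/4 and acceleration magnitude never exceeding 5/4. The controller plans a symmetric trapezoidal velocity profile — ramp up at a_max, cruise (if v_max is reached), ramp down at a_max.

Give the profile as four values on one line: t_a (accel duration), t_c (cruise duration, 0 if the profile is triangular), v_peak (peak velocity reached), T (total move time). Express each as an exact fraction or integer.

t_a=1 t_c=0 v_peak=5/4 T=2

v_max²/a_max = (25/4)²/(5/4) = 125/4
5/4 < 125/4 ⇒ no cruise
v_peak = √(5/4·5/4) = √(25/16) = 5/4
t_a = (5/4)/(5/4) = 1; t_c = 0
T = 2·1 = 2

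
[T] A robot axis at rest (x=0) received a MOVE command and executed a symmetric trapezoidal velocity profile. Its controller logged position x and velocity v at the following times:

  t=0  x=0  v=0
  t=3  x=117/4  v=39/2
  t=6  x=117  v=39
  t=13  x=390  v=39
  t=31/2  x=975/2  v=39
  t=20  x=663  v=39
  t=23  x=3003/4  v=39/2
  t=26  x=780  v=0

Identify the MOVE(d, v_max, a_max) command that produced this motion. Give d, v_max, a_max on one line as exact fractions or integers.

d=780 v_max=39 a_max=13/2

final state: t=26, x=780, v=0 → d = 780
a_max = (39/2−0)/(3−0) = 13/2
max v = 39 over t∈[6,20] → v_max = 39
check: 39·(6+14) = 780 ✓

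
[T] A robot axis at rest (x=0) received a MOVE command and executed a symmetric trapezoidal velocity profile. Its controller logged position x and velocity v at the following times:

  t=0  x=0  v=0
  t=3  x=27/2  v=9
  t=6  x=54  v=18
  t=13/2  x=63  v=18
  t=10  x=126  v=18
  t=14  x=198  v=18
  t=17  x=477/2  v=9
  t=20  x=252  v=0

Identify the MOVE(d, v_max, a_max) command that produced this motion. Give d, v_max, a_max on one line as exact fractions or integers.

d=252 v_max=18 a_max=3

final state: t=20, x=252, v=0 → d = 252
a_max = (9−0)/(3−0) = 3
max v = 18 over t∈[6,14] → v_max = 18
check: 18·(6+8) = 252 ✓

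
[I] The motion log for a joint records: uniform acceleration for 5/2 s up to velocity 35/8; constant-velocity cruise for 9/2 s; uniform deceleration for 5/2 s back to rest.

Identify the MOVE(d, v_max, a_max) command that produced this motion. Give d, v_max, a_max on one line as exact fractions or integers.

d=245/8 v_max=35/8 a_max=7/4

a_max = (35/8)/(5/2) = 7/4
d_a = ½·35/8·5/2 = 175/32; d_c = 35/8·9/2 = 315/16
d = 2·175/32 + 315/16 = 245/8
t_c = 9/2 > 0 → v_max = v_peak = 35/8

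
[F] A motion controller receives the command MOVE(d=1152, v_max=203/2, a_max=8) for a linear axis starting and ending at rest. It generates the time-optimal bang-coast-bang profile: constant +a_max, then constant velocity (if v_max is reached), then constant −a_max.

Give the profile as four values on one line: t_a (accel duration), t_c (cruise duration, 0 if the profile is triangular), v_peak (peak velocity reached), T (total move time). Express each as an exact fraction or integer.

t_a=12 t_c=0 v_peak=96 T=24

vₘ²/aₘ = (203/2)²/8 = 41209/32
1152 < 41209/32 so t_c = 0
v_peak = √(1152·8) = √9216 = 96
t_a = 96/8 = 12; t_c = 0
T = 2·12 = 24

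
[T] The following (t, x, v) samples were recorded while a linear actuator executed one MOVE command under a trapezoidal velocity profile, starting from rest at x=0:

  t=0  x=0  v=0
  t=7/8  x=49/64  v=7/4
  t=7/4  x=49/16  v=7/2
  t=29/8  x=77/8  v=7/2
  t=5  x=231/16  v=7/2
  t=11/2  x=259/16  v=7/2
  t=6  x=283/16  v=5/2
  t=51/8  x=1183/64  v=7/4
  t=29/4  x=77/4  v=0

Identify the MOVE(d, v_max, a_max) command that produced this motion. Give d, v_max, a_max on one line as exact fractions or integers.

final state: t=29/4, x=77/4, v=0 → d = 77/4
a_max = (7/4−0)/(7/8−0) = 2
max v = 7/2 over t∈[7/4,11/2] → v_max = 7/2
check: 7/2·(7/4+15/4) = 77/4 ✓

d=77/4 v_max=7/2 a_max=2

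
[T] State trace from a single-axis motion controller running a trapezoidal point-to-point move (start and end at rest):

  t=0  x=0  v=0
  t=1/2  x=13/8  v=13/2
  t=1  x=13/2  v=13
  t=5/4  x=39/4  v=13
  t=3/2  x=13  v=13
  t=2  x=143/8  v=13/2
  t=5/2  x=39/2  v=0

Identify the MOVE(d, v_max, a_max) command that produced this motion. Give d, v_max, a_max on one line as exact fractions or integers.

final state: t=5/2, x=39/2, v=0 → d = 39/2
a_max = (13/2−0)/(1/2−0) = 13
max v = 13 over t∈[1,3/2] → v_max = 13
check: 13·(1+1/2) = 39/2 ✓

d=39/2 v_max=13 a_max=13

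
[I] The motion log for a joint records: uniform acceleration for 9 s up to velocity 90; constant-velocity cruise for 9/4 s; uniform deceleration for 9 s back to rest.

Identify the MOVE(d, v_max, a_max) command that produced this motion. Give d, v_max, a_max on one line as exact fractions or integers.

a_max = 90/9 = 10
d_a = ½·90·9 = 405; d_c = 90·9/4 = 405/2
d = 2·405 + 405/2 = 2025/2
t_c = 9/4 > 0 → v_max = v_peak = 90

d=2025/2 v_max=90 a_max=10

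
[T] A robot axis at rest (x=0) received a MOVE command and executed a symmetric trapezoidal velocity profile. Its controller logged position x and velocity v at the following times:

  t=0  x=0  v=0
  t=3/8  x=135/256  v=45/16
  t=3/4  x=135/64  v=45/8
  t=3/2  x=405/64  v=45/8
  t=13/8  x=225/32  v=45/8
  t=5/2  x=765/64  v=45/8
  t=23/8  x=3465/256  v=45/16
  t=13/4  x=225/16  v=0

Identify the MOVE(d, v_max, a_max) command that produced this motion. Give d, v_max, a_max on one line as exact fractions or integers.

d=225/16 v_max=45/8 a_max=15/2

final state: t=13/4, x=225/16, v=0 → d = 225/16
a_max = (45/16−0)/(3/8−0) = 15/2
max v = 45/8 over t∈[3/4,5/2] → v_max = 45/8
check: 45/8·(3/4+7/4) = 225/16 ✓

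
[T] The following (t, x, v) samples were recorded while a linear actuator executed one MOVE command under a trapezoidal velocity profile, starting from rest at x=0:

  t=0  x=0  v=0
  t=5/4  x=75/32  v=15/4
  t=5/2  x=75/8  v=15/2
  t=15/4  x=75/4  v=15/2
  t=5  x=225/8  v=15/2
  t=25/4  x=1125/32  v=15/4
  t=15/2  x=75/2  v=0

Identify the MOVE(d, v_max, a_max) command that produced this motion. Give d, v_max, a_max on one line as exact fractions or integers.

d=75/2 v_max=15/2 a_max=3

final state: t=15/2, x=75/2, v=0 → d = 75/2
a_max = (15/4−0)/(5/4−0) = 3
max v = 15/2 over t∈[5/2,5] → v_max = 15/2
check: 15/2·(5/2+5/2) = 75/2 ✓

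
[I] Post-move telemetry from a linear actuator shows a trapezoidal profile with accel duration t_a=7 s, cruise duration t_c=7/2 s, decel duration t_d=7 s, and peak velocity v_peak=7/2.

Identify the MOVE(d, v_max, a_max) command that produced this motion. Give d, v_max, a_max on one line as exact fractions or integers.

d=147/4 v_max=7/2 a_max=1/2

a_max = (7/2)/7 = 1/2
d_a = ½·7/2·7 = 49/4; d_c = 7/2·7/2 = 49/4
d = 2·49/4 + 49/4 = 147/4
t_c = 7/2 > 0 so v_max = 7/2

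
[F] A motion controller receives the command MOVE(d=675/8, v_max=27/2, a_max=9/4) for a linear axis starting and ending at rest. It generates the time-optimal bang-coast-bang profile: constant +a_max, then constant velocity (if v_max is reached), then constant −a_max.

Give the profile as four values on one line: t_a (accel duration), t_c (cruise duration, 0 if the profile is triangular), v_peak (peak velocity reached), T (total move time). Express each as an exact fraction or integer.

t_a=6 t_c=1/4 v_peak=27/2 T=49/4

v_max²/a_max = (27/2)²/(9/4) = 81
675/8 ≥ 81 ⇒ cruise phase
t_a = (27/2)/(9/4) = 6; v_peak = 27/2
d_cruise = 675/8 − 81 = 27/8; t_c = (27/8)/(27/2) = 1/4
T = 2·6 + 1/4 = 49/4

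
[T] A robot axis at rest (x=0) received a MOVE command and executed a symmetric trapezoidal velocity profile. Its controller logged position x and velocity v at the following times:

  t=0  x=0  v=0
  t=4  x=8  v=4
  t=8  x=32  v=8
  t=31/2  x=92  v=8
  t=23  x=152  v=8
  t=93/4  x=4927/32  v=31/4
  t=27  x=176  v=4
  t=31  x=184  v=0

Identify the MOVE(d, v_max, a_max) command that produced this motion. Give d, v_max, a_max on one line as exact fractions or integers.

d=184 v_max=8 a_max=1

final state: t=31, x=184, v=0 → d = 184
a_max = (4−0)/(4−0) = 1
max v = 8 over t∈[8,23] → v_max = 8
check: 8·(8+15) = 184 ✓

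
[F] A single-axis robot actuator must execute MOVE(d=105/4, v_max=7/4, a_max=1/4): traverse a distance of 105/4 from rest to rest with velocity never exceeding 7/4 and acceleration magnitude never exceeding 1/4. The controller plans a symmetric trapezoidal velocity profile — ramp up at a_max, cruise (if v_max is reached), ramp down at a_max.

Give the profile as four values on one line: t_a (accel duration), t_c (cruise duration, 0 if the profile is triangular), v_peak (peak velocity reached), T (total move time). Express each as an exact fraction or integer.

v_max²/a_max = (7/4)²/(1/4) = 49/4
105/4 ≥ 49/4 so v_max reached
t_a = (7/4)/(1/4) = 7; v_peak = 7/4
d_cruise = 105/4 − 49/4 = 14; t_c = 14/(7/4) = 8
T = 2·7 + 8 = 22

t_a=7 t_c=8 v_peak=7/4 T=22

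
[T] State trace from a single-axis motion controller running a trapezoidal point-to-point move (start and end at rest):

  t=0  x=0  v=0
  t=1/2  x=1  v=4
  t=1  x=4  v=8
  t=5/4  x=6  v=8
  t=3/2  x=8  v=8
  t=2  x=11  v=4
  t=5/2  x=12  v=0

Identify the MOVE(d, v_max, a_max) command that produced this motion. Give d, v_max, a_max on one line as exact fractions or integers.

final state: t=5/2, x=12, v=0 → d = 12
a_max = (4−0)/(1/2−0) = 8
max v = 8 over t∈[1,3/2] → v_max = 8
check: 8·(1+1/2) = 12 ✓

d=12 v_max=8 a_max=8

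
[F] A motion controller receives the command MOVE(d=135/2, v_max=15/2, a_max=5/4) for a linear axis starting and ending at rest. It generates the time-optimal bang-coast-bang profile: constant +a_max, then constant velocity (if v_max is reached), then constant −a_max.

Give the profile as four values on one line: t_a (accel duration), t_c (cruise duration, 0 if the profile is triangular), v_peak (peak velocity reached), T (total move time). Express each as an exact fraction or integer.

v_max²/a_max = (15/2)²/(5/4) = 45
135/2 ≥ 45 ⇒ cruise phase
t_a = (15/2)/(5/4) = 6; v_peak = 15/2
d_cruise = 135/2 − 45 = 45/2; t_c = (45/2)/(15/2) = 3
T = 2·6 + 3 = 15

t_a=6 t_c=3 v_peak=15/2 T=15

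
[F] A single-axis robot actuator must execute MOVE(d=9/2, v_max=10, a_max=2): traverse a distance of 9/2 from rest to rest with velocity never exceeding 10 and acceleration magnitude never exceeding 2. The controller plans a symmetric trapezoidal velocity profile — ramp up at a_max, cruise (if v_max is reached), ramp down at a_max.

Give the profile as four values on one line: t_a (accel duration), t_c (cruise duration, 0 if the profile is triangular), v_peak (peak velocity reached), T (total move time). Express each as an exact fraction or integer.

t_a=3/2 t_c=0 v_peak=3 T=3

vₘ²/aₘ = 10²/2 = 50
9/2 < 50 so t_c = 0
v_peak = √(9/2·2) = √9 = 3
t_a = 3/2; t_c = 0
T = 2·3/2 = 3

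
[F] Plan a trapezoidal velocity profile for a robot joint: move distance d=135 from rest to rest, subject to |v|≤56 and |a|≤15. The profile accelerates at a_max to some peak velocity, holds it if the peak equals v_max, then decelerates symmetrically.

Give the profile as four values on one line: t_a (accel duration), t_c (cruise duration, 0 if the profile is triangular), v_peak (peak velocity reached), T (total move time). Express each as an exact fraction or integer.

t_a=3 t_c=0 v_peak=45 T=6

vₘ²/aₘ = 56²/15 = 3136/15
135 < 3136/15 so t_c = 0
v_peak = √(135·15) = √2025 = 45
t_a = 45/15 = 3; t_c = 0
T = 2·3 = 6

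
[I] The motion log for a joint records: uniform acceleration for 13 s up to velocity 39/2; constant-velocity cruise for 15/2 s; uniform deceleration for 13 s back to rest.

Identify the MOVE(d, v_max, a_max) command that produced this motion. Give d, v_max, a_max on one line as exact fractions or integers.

d=1599/4 v_max=39/2 a_max=3/2

a_max = (39/2)/13 = 3/2
d_a = ½·39/2·13 = 507/4; d_c = 39/2·15/2 = 585/4
d = 2·507/4 + 585/4 = 1599/4
t_c = 15/2 > 0 ⇒ limit active, v_max = 39/2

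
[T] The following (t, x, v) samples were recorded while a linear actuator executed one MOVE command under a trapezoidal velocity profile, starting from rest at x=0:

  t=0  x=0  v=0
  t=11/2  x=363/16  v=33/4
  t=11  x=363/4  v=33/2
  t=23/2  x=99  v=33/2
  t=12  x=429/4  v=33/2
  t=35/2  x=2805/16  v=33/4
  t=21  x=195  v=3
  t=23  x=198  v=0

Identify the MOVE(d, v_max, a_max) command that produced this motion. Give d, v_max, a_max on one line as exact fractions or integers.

d=198 v_max=33/2 a_max=3/2

final state: t=23, x=198, v=0 → d = 198
a_max = (33/4−0)/(11/2−0) = 3/2
max v = 33/2 over t∈[11,12] → v_max = 33/2
check: 33/2·(11+1) = 198 ✓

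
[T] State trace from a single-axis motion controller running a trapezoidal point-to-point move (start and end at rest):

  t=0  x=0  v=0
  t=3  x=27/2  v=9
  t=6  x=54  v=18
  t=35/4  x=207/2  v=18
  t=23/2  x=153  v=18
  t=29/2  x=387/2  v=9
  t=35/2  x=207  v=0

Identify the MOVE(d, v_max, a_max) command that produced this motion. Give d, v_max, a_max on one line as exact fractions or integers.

final state: t=35/2, x=207, v=0 → d = 207
a_max = (9−0)/(3−0) = 3
max v = 18 over t∈[6,23/2] → v_max = 18
check: 18·(6+11/2) = 207 ✓

d=207 v_max=18 a_max=3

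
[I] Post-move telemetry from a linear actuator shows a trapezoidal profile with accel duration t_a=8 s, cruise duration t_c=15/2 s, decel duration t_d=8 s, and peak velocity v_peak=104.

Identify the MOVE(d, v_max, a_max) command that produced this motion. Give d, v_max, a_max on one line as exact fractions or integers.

d=1612 v_max=104 a_max=13

a_max = 104/8 = 13
d_a = ½·104·8 = 416; d_c = 104·15/2 = 780
d = 2·416 + 780 = 1612
t_c = 15/2 > 0 ⇒ limit active, v_max = 104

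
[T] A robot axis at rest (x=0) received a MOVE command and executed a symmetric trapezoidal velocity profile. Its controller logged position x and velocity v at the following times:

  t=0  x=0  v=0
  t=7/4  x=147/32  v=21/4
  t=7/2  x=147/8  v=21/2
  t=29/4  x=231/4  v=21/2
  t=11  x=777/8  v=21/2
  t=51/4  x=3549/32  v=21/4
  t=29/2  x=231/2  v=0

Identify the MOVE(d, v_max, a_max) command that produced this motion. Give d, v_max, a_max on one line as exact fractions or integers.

d=231/2 v_max=21/2 a_max=3

final state: t=29/2, x=231/2, v=0 → d = 231/2
a_max = (21/4−0)/(7/4−0) = 3
max v = 21/2 over t∈[7/2,11] → v_max = 21/2
check: 21/2·(7/2+15/2) = 231/2 ✓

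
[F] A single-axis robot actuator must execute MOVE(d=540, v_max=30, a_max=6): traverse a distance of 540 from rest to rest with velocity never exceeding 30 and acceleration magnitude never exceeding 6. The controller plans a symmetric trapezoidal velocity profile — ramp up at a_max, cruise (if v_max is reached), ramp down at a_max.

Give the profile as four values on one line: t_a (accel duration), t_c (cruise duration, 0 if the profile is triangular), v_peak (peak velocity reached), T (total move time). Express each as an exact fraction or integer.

(v_max)²/a_max = 30²/6 = 150
540 ≥ 150 ⇒ cruise phase
t_a = 30/6 = 5; v_peak = 30
d_cruise = 540 − 150 = 390; t_c = 390/30 = 13
T = 2·5 + 13 = 23

t_a=5 t_c=13 v_peak=30 T=23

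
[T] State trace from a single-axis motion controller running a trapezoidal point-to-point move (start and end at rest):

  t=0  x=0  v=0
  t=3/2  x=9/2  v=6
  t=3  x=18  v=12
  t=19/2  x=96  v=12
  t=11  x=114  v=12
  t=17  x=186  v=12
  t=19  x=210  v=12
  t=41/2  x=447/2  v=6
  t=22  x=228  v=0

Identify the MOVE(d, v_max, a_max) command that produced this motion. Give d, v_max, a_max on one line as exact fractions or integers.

d=228 v_max=12 a_max=4

final state: t=22, x=228, v=0 → d = 228
a_max = (6−0)/(3/2−0) = 4
max v = 12 over t∈[3,19] → v_max = 12
check: 12·(3+16) = 228 ✓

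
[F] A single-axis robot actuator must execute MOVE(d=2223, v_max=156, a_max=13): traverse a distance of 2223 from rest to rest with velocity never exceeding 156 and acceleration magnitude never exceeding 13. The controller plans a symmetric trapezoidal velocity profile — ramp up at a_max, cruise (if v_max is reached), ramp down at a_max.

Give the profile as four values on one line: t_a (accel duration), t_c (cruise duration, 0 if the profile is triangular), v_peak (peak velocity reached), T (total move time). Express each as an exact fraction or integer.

v_max²/a_max = 156²/13 = 1872
2223 ≥ 1872 so v_max reached
t_a = 156/13 = 12; v_peak = 156
d_cruise = 2223 − 1872 = 351; t_c = 351/156 = 9/4
T = 2·12 + 9/4 = 105/4

t_a=12 t_c=9/4 v_peak=156 T=105/4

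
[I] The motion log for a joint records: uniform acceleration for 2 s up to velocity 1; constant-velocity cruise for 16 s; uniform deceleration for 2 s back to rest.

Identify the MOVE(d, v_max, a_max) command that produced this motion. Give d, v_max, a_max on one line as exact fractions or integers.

d=18 v_max=1 a_max=1/2

a_max = 1/2
d_a = ½·1·2 = 1; d_c = 1·16 = 16
d = 2·1 + 16 = 18
t_c = 16 > 0 ⇒ limit active, v_max = 1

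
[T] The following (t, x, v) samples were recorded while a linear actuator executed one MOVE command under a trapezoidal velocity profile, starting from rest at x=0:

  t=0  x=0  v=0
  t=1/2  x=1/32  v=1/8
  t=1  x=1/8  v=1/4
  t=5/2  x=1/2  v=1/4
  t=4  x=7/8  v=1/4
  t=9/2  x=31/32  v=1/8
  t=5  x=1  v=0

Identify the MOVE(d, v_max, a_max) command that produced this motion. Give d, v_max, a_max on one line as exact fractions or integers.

d=1 v_max=1/4 a_max=1/4

final state: t=5, x=1, v=0 → d = 1
a_max = (1/8−0)/(1/2−0) = 1/4
max v = 1/4 over t∈[1,4] → v_max = 1/4
check: 1/4·(1+3) = 1 ✓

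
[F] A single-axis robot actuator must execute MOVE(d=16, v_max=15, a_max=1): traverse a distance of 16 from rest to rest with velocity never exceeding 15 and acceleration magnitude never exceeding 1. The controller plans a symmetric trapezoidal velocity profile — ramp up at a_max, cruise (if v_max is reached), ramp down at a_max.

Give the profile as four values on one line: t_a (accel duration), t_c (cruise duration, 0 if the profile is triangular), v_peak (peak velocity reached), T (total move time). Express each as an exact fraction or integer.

(v_max)²/a_max = 15²/1 = 225
16 < 225 so t_c = 0
v_peak = √(16·1) = √16 = 4
t_a = 4/1 = 4; t_c = 0
T = 2·4 = 8

t_a=4 t_c=0 v_peak=4 T=8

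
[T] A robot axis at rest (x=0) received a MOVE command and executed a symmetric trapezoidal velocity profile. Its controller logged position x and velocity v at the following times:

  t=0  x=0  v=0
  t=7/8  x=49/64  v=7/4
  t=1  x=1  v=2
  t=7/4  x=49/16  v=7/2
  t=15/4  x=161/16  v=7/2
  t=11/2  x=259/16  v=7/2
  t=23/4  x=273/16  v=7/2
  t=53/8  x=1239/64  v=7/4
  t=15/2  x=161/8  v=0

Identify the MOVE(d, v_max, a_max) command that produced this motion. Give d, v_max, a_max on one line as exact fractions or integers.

d=161/8 v_max=7/2 a_max=2

final state: t=15/2, x=161/8, v=0 → d = 161/8
a_max = (7/4−0)/(7/8−0) = 2
max v = 7/2 over t∈[7/4,23/4] → v_max = 7/2
check: 7/2·(7/4+4) = 161/8 ✓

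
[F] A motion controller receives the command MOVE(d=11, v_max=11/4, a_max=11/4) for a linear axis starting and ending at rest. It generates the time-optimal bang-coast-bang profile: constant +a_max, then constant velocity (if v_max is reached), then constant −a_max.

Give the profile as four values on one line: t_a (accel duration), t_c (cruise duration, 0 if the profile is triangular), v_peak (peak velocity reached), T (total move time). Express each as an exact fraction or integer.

v_max²/a_max = (11/4)²/(11/4) = 11/4
11 ≥ 11/4 so v_max reached
t_a = (11/4)/(11/4) = 1; v_peak = 11/4
d_cruise = 11 − 11/4 = 33/4; t_c = (33/4)/(11/4) = 3
T = 2·1 + 3 = 5

t_a=1 t_c=3 v_peak=11/4 T=5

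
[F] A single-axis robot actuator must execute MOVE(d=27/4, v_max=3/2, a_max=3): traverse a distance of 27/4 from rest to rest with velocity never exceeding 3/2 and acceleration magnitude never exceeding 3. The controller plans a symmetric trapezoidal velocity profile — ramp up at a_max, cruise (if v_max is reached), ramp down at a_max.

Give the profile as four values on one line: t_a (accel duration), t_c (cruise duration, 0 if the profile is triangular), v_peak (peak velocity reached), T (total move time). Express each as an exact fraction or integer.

t_a=1/2 t_c=4 v_peak=3/2 T=5

vₘ²/aₘ = (3/2)²/3 = 3/4
27/4 ≥ 3/4 ⇒ cruise phase
t_a = (3/2)/3 = 1/2; v_peak = 3/2
d_cruise = 27/4 − 3/4 = 6; t_c = 6/(3/2) = 4
T = 2·1/2 + 4 = 5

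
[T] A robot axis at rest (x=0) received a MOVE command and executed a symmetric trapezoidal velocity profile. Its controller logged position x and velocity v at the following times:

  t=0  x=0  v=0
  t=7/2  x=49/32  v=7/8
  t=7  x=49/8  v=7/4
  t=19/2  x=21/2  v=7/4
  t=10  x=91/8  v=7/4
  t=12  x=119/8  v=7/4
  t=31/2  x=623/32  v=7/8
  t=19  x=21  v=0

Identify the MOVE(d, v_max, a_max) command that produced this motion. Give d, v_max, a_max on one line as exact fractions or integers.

d=21 v_max=7/4 a_max=1/4

final state: t=19, x=21, v=0 → d = 21
a_max = (7/8−0)/(7/2−0) = 1/4
max v = 7/4 over t∈[7,12] → v_max = 7/4
check: 7/4·(7+5) = 21 ✓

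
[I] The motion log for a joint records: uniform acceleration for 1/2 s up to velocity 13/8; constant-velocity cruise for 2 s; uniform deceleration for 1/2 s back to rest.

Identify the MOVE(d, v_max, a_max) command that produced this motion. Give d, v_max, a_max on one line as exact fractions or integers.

a_max = (13/8)/(1/2) = 13/4
d_a = ½·13/8·1/2 = 13/32; d_c = 13/8·2 = 13/4
d = 2·13/32 + 13/4 = 65/16
t_c = 2 > 0 ⇒ limit active, v_max = 13/8

d=65/16 v_max=13/8 a_max=13/4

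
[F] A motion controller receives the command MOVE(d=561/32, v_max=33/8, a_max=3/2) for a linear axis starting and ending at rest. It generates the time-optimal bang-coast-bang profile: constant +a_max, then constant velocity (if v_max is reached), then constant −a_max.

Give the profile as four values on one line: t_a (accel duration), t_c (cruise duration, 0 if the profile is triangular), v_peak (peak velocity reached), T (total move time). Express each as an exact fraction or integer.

t_a=11/4 t_c=3/2 v_peak=33/8 T=7

vₘ²/aₘ = (33/8)²/(3/2) = 363/32
561/32 ≥ 363/32 so v_max reached
t_a = (33/8)/(3/2) = 11/4; v_peak = 33/8
d_cruise = 561/32 − 363/32 = 99/16; t_c = (99/16)/(33/8) = 3/2
T = 2·11/4 + 3/2 = 7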